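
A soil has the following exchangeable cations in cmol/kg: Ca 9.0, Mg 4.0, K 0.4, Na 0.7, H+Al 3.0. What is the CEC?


Step 1: CEC = Ca + Mg + K + Na + (H+Al)
Step 2: CEC = 9.0 + 4.0 + 0.4 + 0.7 + 3.0
Step 3: CEC = 17.1 cmol/kg

17.1


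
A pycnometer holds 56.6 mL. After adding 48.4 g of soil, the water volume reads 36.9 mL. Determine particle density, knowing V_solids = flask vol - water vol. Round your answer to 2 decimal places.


Step 1: Volume of solids = flask volume - water volume with soil
Step 2: V_solids = 56.6 - 36.9 = 19.7 mL
Step 3: Particle density = mass / V_solids = 48.4 / 19.7 = 2.46 g/cm^3

2.46


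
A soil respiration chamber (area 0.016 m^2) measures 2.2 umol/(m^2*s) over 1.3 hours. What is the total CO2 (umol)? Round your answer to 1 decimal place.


Step 1: Convert time to seconds: 1.3 hr * 3600 = 4680.0 s
Step 2: Total = flux * area * time_s
Step 3: Total = 2.2 * 0.016 * 4680.0
Step 4: Total = 164.7 umol

164.7


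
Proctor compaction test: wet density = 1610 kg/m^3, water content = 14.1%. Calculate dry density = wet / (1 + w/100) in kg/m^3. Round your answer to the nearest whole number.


Step 1: Dry density = wet density / (1 + w/100)
Step 2: Dry density = 1610 / (1 + 14.1/100)
Step 3: Dry density = 1610 / 1.141
Step 4: Dry density = 1411 kg/m^3

1411


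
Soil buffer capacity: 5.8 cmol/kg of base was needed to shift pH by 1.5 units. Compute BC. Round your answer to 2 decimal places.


Step 1: BC = change in base / change in pH
Step 2: BC = 5.8 / 1.5
Step 3: BC = 3.87 cmol/(kg*pH unit)

3.87


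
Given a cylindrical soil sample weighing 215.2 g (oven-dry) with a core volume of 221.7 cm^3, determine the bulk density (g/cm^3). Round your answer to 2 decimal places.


Step 1: Identify the formula: BD = dry mass / volume
Step 2: Substitute values: BD = 215.2 / 221.7
Step 3: BD = 0.97 g/cm^3

0.97


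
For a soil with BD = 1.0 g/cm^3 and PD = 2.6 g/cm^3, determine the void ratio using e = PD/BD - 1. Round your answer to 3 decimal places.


Step 1: e = PD / BD - 1
Step 2: e = 2.6 / 1.0 - 1
Step 3: e = 2.6 - 1
Step 4: e = 1.6

1.6


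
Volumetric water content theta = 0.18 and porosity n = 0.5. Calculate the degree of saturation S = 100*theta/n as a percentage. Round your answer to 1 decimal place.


Step 1: S = 100 * theta_v / n
Step 2: S = 100 * 0.18 / 0.5
Step 3: S = 36.0%

36.0


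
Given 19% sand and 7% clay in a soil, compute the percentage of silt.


Step 1: sand + silt + clay = 100%
Step 2: silt = 100 - sand - clay
Step 3: silt = 100 - 19 - 7
Step 4: silt = 74%

74


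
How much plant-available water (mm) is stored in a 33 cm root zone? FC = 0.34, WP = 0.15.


Step 1: Available water = (FC - WP) * depth * 10
Step 2: AW = (0.34 - 0.15) * 33 * 10
Step 3: AW = 0.19 * 33 * 10
Step 4: AW = 62.7 mm

62.7


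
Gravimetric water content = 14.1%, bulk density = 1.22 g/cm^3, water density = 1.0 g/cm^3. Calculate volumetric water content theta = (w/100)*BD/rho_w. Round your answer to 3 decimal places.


Step 1: theta = (w / 100) * BD / rho_w
Step 2: theta = (14.1 / 100) * 1.22 / 1.0
Step 3: theta = 0.141 * 1.22
Step 4: theta = 0.172

0.172


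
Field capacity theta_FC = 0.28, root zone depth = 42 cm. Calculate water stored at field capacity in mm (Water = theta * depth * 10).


Step 1: Water (mm) = theta_FC * depth (cm) * 10
Step 2: Water = 0.28 * 42 * 10
Step 3: Water = 117.6 mm

117.6


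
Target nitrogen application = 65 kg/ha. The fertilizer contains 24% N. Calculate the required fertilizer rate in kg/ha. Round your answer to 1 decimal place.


Step 1: Fertilizer rate = target N / (N content / 100)
Step 2: Rate = 65 / (24 / 100)
Step 3: Rate = 65 / 0.24
Step 4: Rate = 270.8 kg/ha

270.8


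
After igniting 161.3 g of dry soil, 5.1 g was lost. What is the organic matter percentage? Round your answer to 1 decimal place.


Step 1: OM% = 100 * LOI / sample mass
Step 2: OM = 100 * 5.1 / 161.3
Step 3: OM = 3.2%

3.2


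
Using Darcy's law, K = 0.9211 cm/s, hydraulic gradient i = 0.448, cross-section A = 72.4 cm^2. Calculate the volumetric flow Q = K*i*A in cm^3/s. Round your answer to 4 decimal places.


Step 1: Apply Darcy's law: Q = K * i * A
Step 2: Q = 0.9211 * 0.448 * 72.4
Step 3: Q = 29.8761 cm^3/s

29.8761


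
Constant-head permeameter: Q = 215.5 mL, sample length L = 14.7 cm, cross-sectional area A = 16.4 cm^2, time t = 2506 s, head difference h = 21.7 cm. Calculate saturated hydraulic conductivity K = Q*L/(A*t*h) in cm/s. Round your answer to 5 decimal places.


Step 1: K = Q * L / (A * t * h)
Step 2: Numerator = 215.5 * 14.7 = 3167.85
Step 3: Denominator = 16.4 * 2506 * 21.7 = 891835.28
Step 4: K = 3167.85 / 891835.28 = 0.00355 cm/s

0.00355


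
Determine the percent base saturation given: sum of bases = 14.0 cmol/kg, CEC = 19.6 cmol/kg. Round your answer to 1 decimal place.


Step 1: BS = 100 * (sum of bases) / CEC
Step 2: BS = 100 * 14.0 / 19.6
Step 3: BS = 71.4%

71.4


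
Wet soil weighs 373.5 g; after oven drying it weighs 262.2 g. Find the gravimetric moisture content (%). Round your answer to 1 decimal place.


Step 1: Water mass = wet - dry = 373.5 - 262.2 = 111.3 g
Step 2: w = 100 * water mass / dry mass
Step 3: w = 100 * 111.3 / 262.2 = 42.4%

42.4


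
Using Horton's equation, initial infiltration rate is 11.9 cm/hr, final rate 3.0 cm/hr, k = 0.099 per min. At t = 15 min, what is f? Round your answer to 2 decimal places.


Step 1: f = fc + (f0 - fc) * exp(-k * t)
Step 2: exp(-0.099 * 15) = 0.226502
Step 3: f = 3.0 + (11.9 - 3.0) * 0.226502
Step 4: f = 3.0 + 8.9 * 0.226502
Step 5: f = 5.02 cm/hr

5.02


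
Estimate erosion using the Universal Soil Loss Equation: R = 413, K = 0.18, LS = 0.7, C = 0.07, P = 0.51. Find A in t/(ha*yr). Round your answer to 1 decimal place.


Step 1: A = R * K * LS * C * P
Step 2: R * K = 413 * 0.18 = 74.34
Step 3: (R*K) * LS = 74.34 * 0.7 = 52.038
Step 4: * C * P = 52.038 * 0.07 * 0.51 = 1.9
Step 5: A = 1.9 t/(ha*yr)

1.9


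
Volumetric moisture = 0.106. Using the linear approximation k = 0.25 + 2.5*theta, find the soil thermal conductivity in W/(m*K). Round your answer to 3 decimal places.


Step 1: k = 0.25 + 2.5 * theta
Step 2: k = 0.25 + 2.5 * 0.106
Step 3: k = 0.25 + 0.265
Step 4: k = 0.515 W/(m*K)

0.515


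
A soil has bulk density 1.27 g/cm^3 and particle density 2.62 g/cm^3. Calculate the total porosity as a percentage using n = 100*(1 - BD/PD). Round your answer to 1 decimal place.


Step 1: Formula: n = 100 * (1 - BD / PD)
Step 2: n = 100 * (1 - 1.27 / 2.62)
Step 3: n = 100 * (1 - 0.48473)
Step 4: n = 51.5%

51.5


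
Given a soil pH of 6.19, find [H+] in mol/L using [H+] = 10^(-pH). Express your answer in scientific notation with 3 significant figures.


Step 1: [H+] = 10^(-pH)
Step 2: [H+] = 10^(-6.19)
Step 3: [H+] = 6.46e-07 mol/L

6.46e-07


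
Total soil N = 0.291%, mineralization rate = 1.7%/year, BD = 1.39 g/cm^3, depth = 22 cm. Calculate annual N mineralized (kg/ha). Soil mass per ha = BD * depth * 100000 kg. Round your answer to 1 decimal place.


Step 1: Soil mass per ha = BD * depth * 100000 = 1.39 * 22 * 100000 = 3058000 kg
Step 2: Total N pool = soil mass * N%/100 = 3058000 * 0.291/100 = 8898.78 kg/ha
Step 3: N mineralized = N pool * rate%/100 = 8898.78 * 1.7/100 = 151.3 kg/ha/yr

151.3


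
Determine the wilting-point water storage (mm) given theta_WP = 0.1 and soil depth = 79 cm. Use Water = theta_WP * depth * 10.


Step 1: Water (mm) = theta_WP * depth * 10
Step 2: Water = 0.1 * 79 * 10
Step 3: Water = 79.0 mm

79.0


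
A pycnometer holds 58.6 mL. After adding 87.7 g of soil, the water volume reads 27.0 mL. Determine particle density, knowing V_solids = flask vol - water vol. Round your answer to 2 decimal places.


Step 1: Volume of solids = flask volume - water volume with soil
Step 2: V_solids = 58.6 - 27.0 = 31.6 mL
Step 3: Particle density = mass / V_solids = 87.7 / 31.6 = 2.78 g/cm^3

2.78


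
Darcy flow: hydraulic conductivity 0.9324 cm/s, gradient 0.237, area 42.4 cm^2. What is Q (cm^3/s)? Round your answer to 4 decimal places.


Step 1: Apply Darcy's law: Q = K * i * A
Step 2: Q = 0.9324 * 0.237 * 42.4
Step 3: Q = 9.3695 cm^3/s

9.3695


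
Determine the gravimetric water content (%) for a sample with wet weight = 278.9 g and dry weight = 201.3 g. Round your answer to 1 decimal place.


Step 1: Water mass = wet - dry = 278.9 - 201.3 = 77.6 g
Step 2: w = 100 * water mass / dry mass
Step 3: w = 100 * 77.6 / 201.3 = 38.5%

38.5


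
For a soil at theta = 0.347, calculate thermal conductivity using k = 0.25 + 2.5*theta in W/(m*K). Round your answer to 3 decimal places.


Step 1: k = 0.25 + 2.5 * theta
Step 2: k = 0.25 + 2.5 * 0.347
Step 3: k = 0.25 + 0.868
Step 4: k = 1.118 W/(m*K)

1.118


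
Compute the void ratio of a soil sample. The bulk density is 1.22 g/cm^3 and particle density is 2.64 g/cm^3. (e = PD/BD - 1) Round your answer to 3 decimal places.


Step 1: e = PD / BD - 1
Step 2: e = 2.64 / 1.22 - 1
Step 3: e = 2.16393 - 1
Step 4: e = 1.164

1.164


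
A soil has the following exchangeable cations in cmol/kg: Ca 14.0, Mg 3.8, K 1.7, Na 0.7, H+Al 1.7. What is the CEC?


Step 1: CEC = Ca + Mg + K + Na + (H+Al)
Step 2: CEC = 14.0 + 3.8 + 1.7 + 0.7 + 1.7
Step 3: CEC = 21.9 cmol/kg

21.9


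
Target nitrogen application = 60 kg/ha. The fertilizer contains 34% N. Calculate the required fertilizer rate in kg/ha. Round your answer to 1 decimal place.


Step 1: Fertilizer rate = target N / (N content / 100)
Step 2: Rate = 60 / (34 / 100)
Step 3: Rate = 60 / 0.34
Step 4: Rate = 176.5 kg/ha

176.5


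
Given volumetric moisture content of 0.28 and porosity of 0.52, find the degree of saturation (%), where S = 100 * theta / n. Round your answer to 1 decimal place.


Step 1: S = 100 * theta_v / n
Step 2: S = 100 * 0.28 / 0.52
Step 3: S = 53.8%

53.8


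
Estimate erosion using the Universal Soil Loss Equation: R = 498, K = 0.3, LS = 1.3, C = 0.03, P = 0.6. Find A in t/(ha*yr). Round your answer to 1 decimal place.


Step 1: A = R * K * LS * C * P
Step 2: R * K = 498 * 0.3 = 149.4
Step 3: (R*K) * LS = 149.4 * 1.3 = 194.22
Step 4: * C * P = 194.22 * 0.03 * 0.6 = 3.5
Step 5: A = 3.5 t/(ha*yr)

3.5


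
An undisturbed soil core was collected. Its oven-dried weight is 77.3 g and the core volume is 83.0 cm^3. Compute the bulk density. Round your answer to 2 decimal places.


Step 1: Identify the formula: BD = dry mass / volume
Step 2: Substitute values: BD = 77.3 / 83.0
Step 3: BD = 0.93 g/cm^3

0.93


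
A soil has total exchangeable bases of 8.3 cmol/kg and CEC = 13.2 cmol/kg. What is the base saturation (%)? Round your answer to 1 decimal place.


Step 1: BS = 100 * (sum of bases) / CEC
Step 2: BS = 100 * 8.3 / 13.2
Step 3: BS = 62.9%

62.9


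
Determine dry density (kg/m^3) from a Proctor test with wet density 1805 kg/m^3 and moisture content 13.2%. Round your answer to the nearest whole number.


Step 1: Dry density = wet density / (1 + w/100)
Step 2: Dry density = 1805 / (1 + 13.2/100)
Step 3: Dry density = 1805 / 1.132
Step 4: Dry density = 1595 kg/m^3

1595


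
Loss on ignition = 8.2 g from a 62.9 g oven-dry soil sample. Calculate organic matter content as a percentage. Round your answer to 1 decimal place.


Step 1: OM% = 100 * LOI / sample mass
Step 2: OM = 100 * 8.2 / 62.9
Step 3: OM = 13.0%

13.0


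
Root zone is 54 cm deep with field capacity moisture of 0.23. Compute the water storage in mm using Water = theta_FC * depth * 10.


Step 1: Water (mm) = theta_FC * depth (cm) * 10
Step 2: Water = 0.23 * 54 * 10
Step 3: Water = 124.2 mm

124.2


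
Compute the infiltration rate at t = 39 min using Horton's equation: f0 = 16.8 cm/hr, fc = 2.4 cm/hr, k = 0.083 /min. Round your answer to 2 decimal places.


Step 1: f = fc + (f0 - fc) * exp(-k * t)
Step 2: exp(-0.083 * 39) = 0.039282
Step 3: f = 2.4 + (16.8 - 2.4) * 0.039282
Step 4: f = 2.4 + 14.4 * 0.039282
Step 5: f = 2.97 cm/hr

2.97


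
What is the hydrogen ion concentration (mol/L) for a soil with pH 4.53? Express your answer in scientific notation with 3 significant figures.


Step 1: [H+] = 10^(-pH)
Step 2: [H+] = 10^(-4.53)
Step 3: [H+] = 2.95e-05 mol/L

2.95e-05


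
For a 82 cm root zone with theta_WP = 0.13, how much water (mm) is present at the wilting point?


Step 1: Water (mm) = theta_WP * depth * 10
Step 2: Water = 0.13 * 82 * 10
Step 3: Water = 106.6 mm

106.6


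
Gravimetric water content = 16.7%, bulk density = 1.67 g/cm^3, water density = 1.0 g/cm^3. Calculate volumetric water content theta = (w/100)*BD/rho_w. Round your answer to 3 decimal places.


Step 1: theta = (w / 100) * BD / rho_w
Step 2: theta = (16.7 / 100) * 1.67 / 1.0
Step 3: theta = 0.167 * 1.67
Step 4: theta = 0.279

0.279


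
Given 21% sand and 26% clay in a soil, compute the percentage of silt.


Step 1: sand + silt + clay = 100%
Step 2: silt = 100 - sand - clay
Step 3: silt = 100 - 21 - 26
Step 4: silt = 53%

53


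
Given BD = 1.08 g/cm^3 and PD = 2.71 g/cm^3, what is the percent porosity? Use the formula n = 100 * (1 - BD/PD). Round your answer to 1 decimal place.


Step 1: Formula: n = 100 * (1 - BD / PD)
Step 2: n = 100 * (1 - 1.08 / 2.71)
Step 3: n = 100 * (1 - 0.39852)
Step 4: n = 60.1%

60.1


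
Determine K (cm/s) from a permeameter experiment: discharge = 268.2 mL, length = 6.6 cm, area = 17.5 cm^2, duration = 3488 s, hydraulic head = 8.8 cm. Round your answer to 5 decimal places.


Step 1: K = Q * L / (A * t * h)
Step 2: Numerator = 268.2 * 6.6 = 1770.12
Step 3: Denominator = 17.5 * 3488 * 8.8 = 537152.0
Step 4: K = 1770.12 / 537152.0 = 0.0033 cm/s

0.0033


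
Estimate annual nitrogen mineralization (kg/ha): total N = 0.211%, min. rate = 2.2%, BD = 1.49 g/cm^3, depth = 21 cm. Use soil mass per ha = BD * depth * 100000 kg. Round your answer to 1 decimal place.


Step 1: Soil mass per ha = BD * depth * 100000 = 1.49 * 21 * 100000 = 3129000 kg
Step 2: Total N pool = soil mass * N%/100 = 3129000 * 0.211/100 = 6602.19 kg/ha
Step 3: N mineralized = N pool * rate%/100 = 6602.19 * 2.2/100 = 145.2 kg/ha/yr

145.2


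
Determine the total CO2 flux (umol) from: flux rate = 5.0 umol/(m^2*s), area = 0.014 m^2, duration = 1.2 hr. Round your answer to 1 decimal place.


Step 1: Convert time to seconds: 1.2 hr * 3600 = 4320.0 s
Step 2: Total = flux * area * time_s
Step 3: Total = 5.0 * 0.014 * 4320.0
Step 4: Total = 302.4 umol

302.4


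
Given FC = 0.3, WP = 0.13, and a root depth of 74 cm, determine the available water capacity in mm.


Step 1: Available water = (FC - WP) * depth * 10
Step 2: AW = (0.3 - 0.13) * 74 * 10
Step 3: AW = 0.17 * 74 * 10
Step 4: AW = 125.8 mm

125.8


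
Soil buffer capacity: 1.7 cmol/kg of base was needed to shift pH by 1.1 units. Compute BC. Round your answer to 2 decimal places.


Step 1: BC = change in base / change in pH
Step 2: BC = 1.7 / 1.1
Step 3: BC = 1.55 cmol/(kg*pH unit)

1.55


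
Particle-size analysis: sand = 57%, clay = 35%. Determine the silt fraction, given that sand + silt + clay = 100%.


Step 1: sand + silt + clay = 100%
Step 2: silt = 100 - sand - clay
Step 3: silt = 100 - 57 - 35
Step 4: silt = 8%

8


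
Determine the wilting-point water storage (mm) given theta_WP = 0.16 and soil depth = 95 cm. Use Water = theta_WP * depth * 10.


Step 1: Water (mm) = theta_WP * depth * 10
Step 2: Water = 0.16 * 95 * 10
Step 3: Water = 152.0 mm

152.0


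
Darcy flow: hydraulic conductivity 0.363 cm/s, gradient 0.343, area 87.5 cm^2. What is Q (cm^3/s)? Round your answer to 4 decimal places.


Step 1: Apply Darcy's law: Q = K * i * A
Step 2: Q = 0.363 * 0.343 * 87.5
Step 3: Q = 10.8945 cm^3/s

10.8945


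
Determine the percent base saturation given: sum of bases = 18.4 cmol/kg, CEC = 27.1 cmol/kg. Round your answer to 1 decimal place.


Step 1: BS = 100 * (sum of bases) / CEC
Step 2: BS = 100 * 18.4 / 27.1
Step 3: BS = 67.9%

67.9


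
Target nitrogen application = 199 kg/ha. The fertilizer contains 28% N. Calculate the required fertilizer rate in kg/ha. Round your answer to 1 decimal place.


Step 1: Fertilizer rate = target N / (N content / 100)
Step 2: Rate = 199 / (28 / 100)
Step 3: Rate = 199 / 0.28
Step 4: Rate = 710.7 kg/ha

710.7


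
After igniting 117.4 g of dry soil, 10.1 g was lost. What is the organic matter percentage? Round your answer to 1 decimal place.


Step 1: OM% = 100 * LOI / sample mass
Step 2: OM = 100 * 10.1 / 117.4
Step 3: OM = 8.6%

8.6


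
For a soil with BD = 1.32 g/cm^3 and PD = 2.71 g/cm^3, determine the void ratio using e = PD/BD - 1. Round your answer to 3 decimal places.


Step 1: e = PD / BD - 1
Step 2: e = 2.71 / 1.32 - 1
Step 3: e = 2.05303 - 1
Step 4: e = 1.053

1.053


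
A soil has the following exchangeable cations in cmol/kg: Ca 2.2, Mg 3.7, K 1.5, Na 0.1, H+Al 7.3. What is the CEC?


Step 1: CEC = Ca + Mg + K + Na + (H+Al)
Step 2: CEC = 2.2 + 3.7 + 1.5 + 0.1 + 7.3
Step 3: CEC = 14.8 cmol/kg

14.8


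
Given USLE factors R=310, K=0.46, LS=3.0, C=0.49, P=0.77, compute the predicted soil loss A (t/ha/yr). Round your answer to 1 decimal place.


Step 1: A = R * K * LS * C * P
Step 2: R * K = 310 * 0.46 = 142.6
Step 3: (R*K) * LS = 142.6 * 3.0 = 427.8
Step 4: * C * P = 427.8 * 0.49 * 0.77 = 161.4
Step 5: A = 161.4 t/(ha*yr)

161.4


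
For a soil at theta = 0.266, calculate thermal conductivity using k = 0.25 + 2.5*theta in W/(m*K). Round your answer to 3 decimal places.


Step 1: k = 0.25 + 2.5 * theta
Step 2: k = 0.25 + 2.5 * 0.266
Step 3: k = 0.25 + 0.665
Step 4: k = 0.915 W/(m*K)

0.915


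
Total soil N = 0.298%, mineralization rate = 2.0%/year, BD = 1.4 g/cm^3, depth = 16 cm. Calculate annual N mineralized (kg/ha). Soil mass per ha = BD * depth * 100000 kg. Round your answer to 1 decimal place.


Step 1: Soil mass per ha = BD * depth * 100000 = 1.4 * 16 * 100000 = 2240000 kg
Step 2: Total N pool = soil mass * N%/100 = 2240000 * 0.298/100 = 6675.2 kg/ha
Step 3: N mineralized = N pool * rate%/100 = 6675.2 * 2.0/100 = 133.5 kg/ha/yr

133.5


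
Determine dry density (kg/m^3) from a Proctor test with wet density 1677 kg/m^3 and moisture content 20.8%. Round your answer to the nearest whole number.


Step 1: Dry density = wet density / (1 + w/100)
Step 2: Dry density = 1677 / (1 + 20.8/100)
Step 3: Dry density = 1677 / 1.208
Step 4: Dry density = 1388 kg/m^3

1388


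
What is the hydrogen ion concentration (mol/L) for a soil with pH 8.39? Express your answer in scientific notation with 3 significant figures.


Step 1: [H+] = 10^(-pH)
Step 2: [H+] = 10^(-8.39)
Step 3: [H+] = 4.07e-09 mol/L

4.07e-09


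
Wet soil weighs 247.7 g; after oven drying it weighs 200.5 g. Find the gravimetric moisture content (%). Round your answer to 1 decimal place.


Step 1: Water mass = wet - dry = 247.7 - 200.5 = 47.2 g
Step 2: w = 100 * water mass / dry mass
Step 3: w = 100 * 47.2 / 200.5 = 23.5%

23.5


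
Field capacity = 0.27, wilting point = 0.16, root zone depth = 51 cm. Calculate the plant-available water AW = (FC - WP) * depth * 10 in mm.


Step 1: Available water = (FC - WP) * depth * 10
Step 2: AW = (0.27 - 0.16) * 51 * 10
Step 3: AW = 0.11 * 51 * 10
Step 4: AW = 56.1 mm

56.1


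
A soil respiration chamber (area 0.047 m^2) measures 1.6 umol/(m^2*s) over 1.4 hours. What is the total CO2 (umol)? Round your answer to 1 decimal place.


Step 1: Convert time to seconds: 1.4 hr * 3600 = 5040.0 s
Step 2: Total = flux * area * time_s
Step 3: Total = 1.6 * 0.047 * 5040.0
Step 4: Total = 379.0 umol

379.0


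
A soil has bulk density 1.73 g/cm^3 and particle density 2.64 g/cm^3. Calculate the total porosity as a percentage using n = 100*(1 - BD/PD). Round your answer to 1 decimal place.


Step 1: Formula: n = 100 * (1 - BD / PD)
Step 2: n = 100 * (1 - 1.73 / 2.64)
Step 3: n = 100 * (1 - 0.6553)
Step 4: n = 34.5%

34.5


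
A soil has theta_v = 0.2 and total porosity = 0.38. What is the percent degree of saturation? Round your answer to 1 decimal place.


Step 1: S = 100 * theta_v / n
Step 2: S = 100 * 0.2 / 0.38
Step 3: S = 52.6%

52.6


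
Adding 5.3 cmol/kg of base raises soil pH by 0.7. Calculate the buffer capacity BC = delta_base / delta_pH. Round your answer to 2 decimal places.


Step 1: BC = change in base / change in pH
Step 2: BC = 5.3 / 0.7
Step 3: BC = 7.57 cmol/(kg*pH unit)

7.57


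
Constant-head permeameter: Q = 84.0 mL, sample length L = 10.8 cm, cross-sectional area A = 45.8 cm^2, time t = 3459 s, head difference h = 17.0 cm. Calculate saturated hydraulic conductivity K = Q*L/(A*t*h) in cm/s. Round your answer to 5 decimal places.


Step 1: K = Q * L / (A * t * h)
Step 2: Numerator = 84.0 * 10.8 = 907.2
Step 3: Denominator = 45.8 * 3459 * 17.0 = 2693177.4
Step 4: K = 907.2 / 2693177.4 = 0.00034 cm/s

0.00034


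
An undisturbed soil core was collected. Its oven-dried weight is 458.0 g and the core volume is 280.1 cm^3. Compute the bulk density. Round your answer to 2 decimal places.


Step 1: Identify the formula: BD = dry mass / volume
Step 2: Substitute values: BD = 458.0 / 280.1
Step 3: BD = 1.64 g/cm^3

1.64


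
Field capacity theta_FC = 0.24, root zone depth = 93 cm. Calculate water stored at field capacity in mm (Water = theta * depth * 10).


Step 1: Water (mm) = theta_FC * depth (cm) * 10
Step 2: Water = 0.24 * 93 * 10
Step 3: Water = 223.2 mm

223.2


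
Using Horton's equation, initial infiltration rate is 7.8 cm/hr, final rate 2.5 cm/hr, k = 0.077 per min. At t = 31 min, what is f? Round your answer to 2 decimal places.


Step 1: f = fc + (f0 - fc) * exp(-k * t)
Step 2: exp(-0.077 * 31) = 0.091905
Step 3: f = 2.5 + (7.8 - 2.5) * 0.091905
Step 4: f = 2.5 + 5.3 * 0.091905
Step 5: f = 2.99 cm/hr

2.99


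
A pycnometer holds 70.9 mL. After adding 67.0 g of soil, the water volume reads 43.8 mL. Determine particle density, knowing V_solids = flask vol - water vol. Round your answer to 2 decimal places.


Step 1: Volume of solids = flask volume - water volume with soil
Step 2: V_solids = 70.9 - 43.8 = 27.1 mL
Step 3: Particle density = mass / V_solids = 67.0 / 27.1 = 2.47 g/cm^3

2.47


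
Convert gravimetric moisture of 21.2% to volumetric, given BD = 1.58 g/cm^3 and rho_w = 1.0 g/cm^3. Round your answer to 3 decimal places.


Step 1: theta = (w / 100) * BD / rho_w
Step 2: theta = (21.2 / 100) * 1.58 / 1.0
Step 3: theta = 0.212 * 1.58
Step 4: theta = 0.335

0.335


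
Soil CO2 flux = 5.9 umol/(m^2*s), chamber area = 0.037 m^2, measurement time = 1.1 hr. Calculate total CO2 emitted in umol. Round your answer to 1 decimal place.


Step 1: Convert time to seconds: 1.1 hr * 3600 = 3960.0 s
Step 2: Total = flux * area * time_s
Step 3: Total = 5.9 * 0.037 * 3960.0
Step 4: Total = 864.5 umol

864.5


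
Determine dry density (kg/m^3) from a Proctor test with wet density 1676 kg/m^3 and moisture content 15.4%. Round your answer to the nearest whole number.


Step 1: Dry density = wet density / (1 + w/100)
Step 2: Dry density = 1676 / (1 + 15.4/100)
Step 3: Dry density = 1676 / 1.154
Step 4: Dry density = 1452 kg/m^3

1452


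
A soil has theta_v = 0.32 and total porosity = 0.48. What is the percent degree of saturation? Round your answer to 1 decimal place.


Step 1: S = 100 * theta_v / n
Step 2: S = 100 * 0.32 / 0.48
Step 3: S = 66.7%

66.7


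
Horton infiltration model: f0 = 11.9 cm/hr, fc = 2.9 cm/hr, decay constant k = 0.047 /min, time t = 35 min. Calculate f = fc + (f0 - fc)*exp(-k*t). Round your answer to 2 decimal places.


Step 1: f = fc + (f0 - fc) * exp(-k * t)
Step 2: exp(-0.047 * 35) = 0.193013
Step 3: f = 2.9 + (11.9 - 2.9) * 0.193013
Step 4: f = 2.9 + 9.0 * 0.193013
Step 5: f = 4.64 cm/hr

4.64


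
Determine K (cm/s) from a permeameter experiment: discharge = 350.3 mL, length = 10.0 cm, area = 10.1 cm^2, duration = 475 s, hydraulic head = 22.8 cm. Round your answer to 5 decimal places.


Step 1: K = Q * L / (A * t * h)
Step 2: Numerator = 350.3 * 10.0 = 3503.0
Step 3: Denominator = 10.1 * 475 * 22.8 = 109383.0
Step 4: K = 3503.0 / 109383.0 = 0.03203 cm/s

0.03203


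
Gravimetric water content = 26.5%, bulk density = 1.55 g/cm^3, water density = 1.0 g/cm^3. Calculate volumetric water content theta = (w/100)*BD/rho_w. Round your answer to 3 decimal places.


Step 1: theta = (w / 100) * BD / rho_w
Step 2: theta = (26.5 / 100) * 1.55 / 1.0
Step 3: theta = 0.265 * 1.55
Step 4: theta = 0.411

0.411


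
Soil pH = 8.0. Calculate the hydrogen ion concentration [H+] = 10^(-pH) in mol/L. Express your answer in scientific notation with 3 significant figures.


Step 1: [H+] = 10^(-pH)
Step 2: [H+] = 10^(-8.0)
Step 3: [H+] = 1.00e-08 mol/L

1.00e-08


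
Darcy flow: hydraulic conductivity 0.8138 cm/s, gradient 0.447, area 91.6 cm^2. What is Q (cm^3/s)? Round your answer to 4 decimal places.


Step 1: Apply Darcy's law: Q = K * i * A
Step 2: Q = 0.8138 * 0.447 * 91.6
Step 3: Q = 33.3212 cm^3/s

33.3212


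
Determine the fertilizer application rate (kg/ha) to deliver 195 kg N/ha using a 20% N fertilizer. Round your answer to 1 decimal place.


Step 1: Fertilizer rate = target N / (N content / 100)
Step 2: Rate = 195 / (20 / 100)
Step 3: Rate = 195 / 0.2
Step 4: Rate = 975.0 kg/ha

975.0


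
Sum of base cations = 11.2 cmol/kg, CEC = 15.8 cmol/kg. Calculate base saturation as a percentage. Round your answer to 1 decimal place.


Step 1: BS = 100 * (sum of bases) / CEC
Step 2: BS = 100 * 11.2 / 15.8
Step 3: BS = 70.9%

70.9


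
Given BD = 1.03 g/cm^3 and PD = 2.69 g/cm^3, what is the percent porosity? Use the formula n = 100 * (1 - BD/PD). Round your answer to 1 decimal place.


Step 1: Formula: n = 100 * (1 - BD / PD)
Step 2: n = 100 * (1 - 1.03 / 2.69)
Step 3: n = 100 * (1 - 0.3829)
Step 4: n = 61.7%

61.7


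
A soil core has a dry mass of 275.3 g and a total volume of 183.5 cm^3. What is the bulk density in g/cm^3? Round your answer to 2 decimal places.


Step 1: Identify the formula: BD = dry mass / volume
Step 2: Substitute values: BD = 275.3 / 183.5
Step 3: BD = 1.5 g/cm^3

1.5


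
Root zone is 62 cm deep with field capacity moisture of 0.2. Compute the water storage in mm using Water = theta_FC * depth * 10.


Step 1: Water (mm) = theta_FC * depth (cm) * 10
Step 2: Water = 0.2 * 62 * 10
Step 3: Water = 124.0 mm

124.0


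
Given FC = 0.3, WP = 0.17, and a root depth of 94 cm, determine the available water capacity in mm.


Step 1: Available water = (FC - WP) * depth * 10
Step 2: AW = (0.3 - 0.17) * 94 * 10
Step 3: AW = 0.13 * 94 * 10
Step 4: AW = 122.2 mm

122.2


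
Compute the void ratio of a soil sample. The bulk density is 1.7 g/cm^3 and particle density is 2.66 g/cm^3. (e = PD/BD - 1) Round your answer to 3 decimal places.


Step 1: e = PD / BD - 1
Step 2: e = 2.66 / 1.7 - 1
Step 3: e = 1.56471 - 1
Step 4: e = 0.565

0.565


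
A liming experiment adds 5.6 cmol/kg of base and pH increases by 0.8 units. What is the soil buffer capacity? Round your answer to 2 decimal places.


Step 1: BC = change in base / change in pH
Step 2: BC = 5.6 / 0.8
Step 3: BC = 7.0 cmol/(kg*pH unit)

7.0


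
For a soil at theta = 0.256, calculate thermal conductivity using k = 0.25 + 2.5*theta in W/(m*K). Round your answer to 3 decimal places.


Step 1: k = 0.25 + 2.5 * theta
Step 2: k = 0.25 + 2.5 * 0.256
Step 3: k = 0.25 + 0.64
Step 4: k = 0.89 W/(m*K)

0.89


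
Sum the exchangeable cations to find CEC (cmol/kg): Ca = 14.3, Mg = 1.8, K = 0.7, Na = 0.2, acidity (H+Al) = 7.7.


Step 1: CEC = Ca + Mg + K + Na + (H+Al)
Step 2: CEC = 14.3 + 1.8 + 0.7 + 0.2 + 7.7
Step 3: CEC = 24.7 cmol/kg

24.7


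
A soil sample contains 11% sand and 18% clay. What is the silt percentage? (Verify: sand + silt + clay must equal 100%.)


Step 1: sand + silt + clay = 100%
Step 2: silt = 100 - sand - clay
Step 3: silt = 100 - 11 - 18
Step 4: silt = 71%

71


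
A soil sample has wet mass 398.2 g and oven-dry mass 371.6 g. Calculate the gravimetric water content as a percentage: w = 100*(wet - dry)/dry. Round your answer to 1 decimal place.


Step 1: Water mass = wet - dry = 398.2 - 371.6 = 26.6 g
Step 2: w = 100 * water mass / dry mass
Step 3: w = 100 * 26.6 / 371.6 = 7.2%

7.2


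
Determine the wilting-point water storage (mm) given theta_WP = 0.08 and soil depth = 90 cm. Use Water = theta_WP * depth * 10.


Step 1: Water (mm) = theta_WP * depth * 10
Step 2: Water = 0.08 * 90 * 10
Step 3: Water = 72.0 mm

72.0


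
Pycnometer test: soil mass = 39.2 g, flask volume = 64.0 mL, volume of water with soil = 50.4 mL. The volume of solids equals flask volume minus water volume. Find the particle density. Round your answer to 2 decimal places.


Step 1: Volume of solids = flask volume - water volume with soil
Step 2: V_solids = 64.0 - 50.4 = 13.6 mL
Step 3: Particle density = mass / V_solids = 39.2 / 13.6 = 2.88 g/cm^3

2.88


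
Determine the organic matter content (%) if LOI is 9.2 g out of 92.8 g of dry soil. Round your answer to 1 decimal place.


Step 1: OM% = 100 * LOI / sample mass
Step 2: OM = 100 * 9.2 / 92.8
Step 3: OM = 9.9%

9.9


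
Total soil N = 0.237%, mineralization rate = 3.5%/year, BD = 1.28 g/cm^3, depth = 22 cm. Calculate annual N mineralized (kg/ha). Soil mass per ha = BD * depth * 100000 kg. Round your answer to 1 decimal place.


Step 1: Soil mass per ha = BD * depth * 100000 = 1.28 * 22 * 100000 = 2816000 kg
Step 2: Total N pool = soil mass * N%/100 = 2816000 * 0.237/100 = 6673.92 kg/ha
Step 3: N mineralized = N pool * rate%/100 = 6673.92 * 3.5/100 = 233.6 kg/ha/yr

233.6


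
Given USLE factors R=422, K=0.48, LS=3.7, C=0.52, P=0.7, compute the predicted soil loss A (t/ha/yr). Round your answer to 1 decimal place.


Step 1: A = R * K * LS * C * P
Step 2: R * K = 422 * 0.48 = 202.56
Step 3: (R*K) * LS = 202.56 * 3.7 = 749.472
Step 4: * C * P = 749.472 * 0.52 * 0.7 = 272.8
Step 5: A = 272.8 t/(ha*yr)

272.8


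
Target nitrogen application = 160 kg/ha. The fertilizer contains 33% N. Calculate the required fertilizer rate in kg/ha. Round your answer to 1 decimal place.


Step 1: Fertilizer rate = target N / (N content / 100)
Step 2: Rate = 160 / (33 / 100)
Step 3: Rate = 160 / 0.33
Step 4: Rate = 484.8 kg/ha

484.8


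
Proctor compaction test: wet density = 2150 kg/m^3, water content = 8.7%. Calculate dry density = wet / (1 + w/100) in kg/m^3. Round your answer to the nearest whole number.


Step 1: Dry density = wet density / (1 + w/100)
Step 2: Dry density = 2150 / (1 + 8.7/100)
Step 3: Dry density = 2150 / 1.087
Step 4: Dry density = 1978 kg/m^3

1978


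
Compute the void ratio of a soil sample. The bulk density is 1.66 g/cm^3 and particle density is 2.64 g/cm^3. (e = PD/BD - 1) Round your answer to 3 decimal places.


Step 1: e = PD / BD - 1
Step 2: e = 2.64 / 1.66 - 1
Step 3: e = 1.59036 - 1
Step 4: e = 0.59

0.59


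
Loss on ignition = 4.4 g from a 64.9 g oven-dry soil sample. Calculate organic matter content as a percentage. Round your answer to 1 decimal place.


Step 1: OM% = 100 * LOI / sample mass
Step 2: OM = 100 * 4.4 / 64.9
Step 3: OM = 6.8%

6.8


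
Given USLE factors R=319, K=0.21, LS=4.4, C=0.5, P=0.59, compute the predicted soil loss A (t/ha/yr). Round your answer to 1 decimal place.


Step 1: A = R * K * LS * C * P
Step 2: R * K = 319 * 0.21 = 66.99
Step 3: (R*K) * LS = 66.99 * 4.4 = 294.756
Step 4: * C * P = 294.756 * 0.5 * 0.59 = 87.0
Step 5: A = 87.0 t/(ha*yr)

87.0


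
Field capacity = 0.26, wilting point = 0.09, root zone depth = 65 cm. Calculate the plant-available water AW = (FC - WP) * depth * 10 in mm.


Step 1: Available water = (FC - WP) * depth * 10
Step 2: AW = (0.26 - 0.09) * 65 * 10
Step 3: AW = 0.17 * 65 * 10
Step 4: AW = 110.5 mm

110.5


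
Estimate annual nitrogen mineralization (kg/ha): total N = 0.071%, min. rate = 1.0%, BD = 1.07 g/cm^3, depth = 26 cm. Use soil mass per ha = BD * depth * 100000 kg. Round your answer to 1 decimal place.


Step 1: Soil mass per ha = BD * depth * 100000 = 1.07 * 26 * 100000 = 2782000 kg
Step 2: Total N pool = soil mass * N%/100 = 2782000 * 0.071/100 = 1975.22 kg/ha
Step 3: N mineralized = N pool * rate%/100 = 1975.22 * 1.0/100 = 19.8 kg/ha/yr

19.8


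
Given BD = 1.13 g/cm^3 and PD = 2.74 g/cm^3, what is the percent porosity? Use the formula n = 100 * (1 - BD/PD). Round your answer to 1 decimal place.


Step 1: Formula: n = 100 * (1 - BD / PD)
Step 2: n = 100 * (1 - 1.13 / 2.74)
Step 3: n = 100 * (1 - 0.41241)
Step 4: n = 58.8%

58.8


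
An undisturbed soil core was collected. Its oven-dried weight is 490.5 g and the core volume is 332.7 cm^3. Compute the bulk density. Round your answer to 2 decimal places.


Step 1: Identify the formula: BD = dry mass / volume
Step 2: Substitute values: BD = 490.5 / 332.7
Step 3: BD = 1.47 g/cm^3

1.47


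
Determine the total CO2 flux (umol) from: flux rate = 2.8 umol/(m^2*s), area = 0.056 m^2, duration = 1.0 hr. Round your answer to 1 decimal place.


Step 1: Convert time to seconds: 1.0 hr * 3600 = 3600.0 s
Step 2: Total = flux * area * time_s
Step 3: Total = 2.8 * 0.056 * 3600.0
Step 4: Total = 564.5 umol

564.5


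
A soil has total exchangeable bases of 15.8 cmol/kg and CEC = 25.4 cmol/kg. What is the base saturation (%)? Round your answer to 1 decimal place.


Step 1: BS = 100 * (sum of bases) / CEC
Step 2: BS = 100 * 15.8 / 25.4
Step 3: BS = 62.2%

62.2


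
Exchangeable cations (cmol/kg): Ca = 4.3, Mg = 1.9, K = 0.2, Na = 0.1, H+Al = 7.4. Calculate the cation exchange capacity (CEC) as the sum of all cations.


Step 1: CEC = Ca + Mg + K + Na + (H+Al)
Step 2: CEC = 4.3 + 1.9 + 0.2 + 0.1 + 7.4
Step 3: CEC = 13.9 cmol/kg

13.9


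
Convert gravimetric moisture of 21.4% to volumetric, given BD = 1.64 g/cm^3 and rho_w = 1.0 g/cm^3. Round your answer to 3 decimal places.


Step 1: theta = (w / 100) * BD / rho_w
Step 2: theta = (21.4 / 100) * 1.64 / 1.0
Step 3: theta = 0.214 * 1.64
Step 4: theta = 0.351

0.351


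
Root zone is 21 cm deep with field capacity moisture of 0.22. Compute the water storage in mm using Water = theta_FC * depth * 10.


Step 1: Water (mm) = theta_FC * depth (cm) * 10
Step 2: Water = 0.22 * 21 * 10
Step 3: Water = 46.2 mm

46.2


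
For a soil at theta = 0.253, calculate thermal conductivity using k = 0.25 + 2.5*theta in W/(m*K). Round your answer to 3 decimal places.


Step 1: k = 0.25 + 2.5 * theta
Step 2: k = 0.25 + 2.5 * 0.253
Step 3: k = 0.25 + 0.633
Step 4: k = 0.883 W/(m*K)

0.883


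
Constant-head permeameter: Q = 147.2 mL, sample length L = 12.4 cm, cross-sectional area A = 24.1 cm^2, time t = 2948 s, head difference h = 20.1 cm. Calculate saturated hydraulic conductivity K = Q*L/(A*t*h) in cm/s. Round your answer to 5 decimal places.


Step 1: K = Q * L / (A * t * h)
Step 2: Numerator = 147.2 * 12.4 = 1825.28
Step 3: Denominator = 24.1 * 2948 * 20.1 = 1428040.68
Step 4: K = 1825.28 / 1428040.68 = 0.00128 cm/s

0.00128


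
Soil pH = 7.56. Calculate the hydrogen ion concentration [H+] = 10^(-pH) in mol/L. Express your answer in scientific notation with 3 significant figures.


Step 1: [H+] = 10^(-pH)
Step 2: [H+] = 10^(-7.56)
Step 3: [H+] = 2.75e-08 mol/L

2.75e-08


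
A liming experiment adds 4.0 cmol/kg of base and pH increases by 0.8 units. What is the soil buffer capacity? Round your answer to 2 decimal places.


Step 1: BC = change in base / change in pH
Step 2: BC = 4.0 / 0.8
Step 3: BC = 5.0 cmol/(kg*pH unit)

5.0


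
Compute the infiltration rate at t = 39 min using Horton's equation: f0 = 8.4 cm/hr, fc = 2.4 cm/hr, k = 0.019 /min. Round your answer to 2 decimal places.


Step 1: f = fc + (f0 - fc) * exp(-k * t)
Step 2: exp(-0.019 * 39) = 0.476637
Step 3: f = 2.4 + (8.4 - 2.4) * 0.476637
Step 4: f = 2.4 + 6.0 * 0.476637
Step 5: f = 5.26 cm/hr

5.26


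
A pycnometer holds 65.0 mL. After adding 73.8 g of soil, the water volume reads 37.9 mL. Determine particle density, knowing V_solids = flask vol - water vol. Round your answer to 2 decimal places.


Step 1: Volume of solids = flask volume - water volume with soil
Step 2: V_solids = 65.0 - 37.9 = 27.1 mL
Step 3: Particle density = mass / V_solids = 73.8 / 27.1 = 2.72 g/cm^3

2.72


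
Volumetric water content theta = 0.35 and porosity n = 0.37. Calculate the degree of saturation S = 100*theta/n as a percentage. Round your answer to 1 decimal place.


Step 1: S = 100 * theta_v / n
Step 2: S = 100 * 0.35 / 0.37
Step 3: S = 94.6%

94.6


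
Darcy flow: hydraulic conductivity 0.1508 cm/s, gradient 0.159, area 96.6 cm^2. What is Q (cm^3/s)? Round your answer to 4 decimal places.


Step 1: Apply Darcy's law: Q = K * i * A
Step 2: Q = 0.1508 * 0.159 * 96.6
Step 3: Q = 2.3162 cm^3/s

2.3162


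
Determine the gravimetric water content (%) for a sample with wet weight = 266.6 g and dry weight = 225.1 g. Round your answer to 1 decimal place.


Step 1: Water mass = wet - dry = 266.6 - 225.1 = 41.5 g
Step 2: w = 100 * water mass / dry mass
Step 3: w = 100 * 41.5 / 225.1 = 18.4%

18.4


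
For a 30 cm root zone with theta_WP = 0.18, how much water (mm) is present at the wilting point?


Step 1: Water (mm) = theta_WP * depth * 10
Step 2: Water = 0.18 * 30 * 10
Step 3: Water = 54.0 mm

54.0


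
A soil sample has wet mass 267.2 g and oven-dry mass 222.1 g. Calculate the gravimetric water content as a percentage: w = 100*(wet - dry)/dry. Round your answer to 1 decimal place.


Step 1: Water mass = wet - dry = 267.2 - 222.1 = 45.1 g
Step 2: w = 100 * water mass / dry mass
Step 3: w = 100 * 45.1 / 222.1 = 20.3%

20.3


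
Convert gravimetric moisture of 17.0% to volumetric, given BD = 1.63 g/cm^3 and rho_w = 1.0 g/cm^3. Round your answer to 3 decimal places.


Step 1: theta = (w / 100) * BD / rho_w
Step 2: theta = (17.0 / 100) * 1.63 / 1.0
Step 3: theta = 0.17 * 1.63
Step 4: theta = 0.277

0.277


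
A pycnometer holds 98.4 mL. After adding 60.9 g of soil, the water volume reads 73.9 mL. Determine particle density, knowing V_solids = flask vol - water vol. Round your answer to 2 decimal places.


Step 1: Volume of solids = flask volume - water volume with soil
Step 2: V_solids = 98.4 - 73.9 = 24.5 mL
Step 3: Particle density = mass / V_solids = 60.9 / 24.5 = 2.49 g/cm^3

2.49


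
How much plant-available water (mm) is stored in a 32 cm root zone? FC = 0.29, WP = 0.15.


Step 1: Available water = (FC - WP) * depth * 10
Step 2: AW = (0.29 - 0.15) * 32 * 10
Step 3: AW = 0.14 * 32 * 10
Step 4: AW = 44.8 mm

44.8


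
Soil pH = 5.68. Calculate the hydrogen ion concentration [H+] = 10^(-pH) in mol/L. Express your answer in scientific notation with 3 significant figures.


Step 1: [H+] = 10^(-pH)
Step 2: [H+] = 10^(-5.68)
Step 3: [H+] = 2.09e-06 mol/L

2.09e-06


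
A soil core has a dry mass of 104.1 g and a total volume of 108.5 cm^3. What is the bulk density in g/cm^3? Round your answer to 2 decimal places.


Step 1: Identify the formula: BD = dry mass / volume
Step 2: Substitute values: BD = 104.1 / 108.5
Step 3: BD = 0.96 g/cm^3

0.96


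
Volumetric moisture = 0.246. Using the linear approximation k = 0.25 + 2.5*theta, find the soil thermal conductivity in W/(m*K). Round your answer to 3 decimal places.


Step 1: k = 0.25 + 2.5 * theta
Step 2: k = 0.25 + 2.5 * 0.246
Step 3: k = 0.25 + 0.615
Step 4: k = 0.865 W/(m*K)

0.865


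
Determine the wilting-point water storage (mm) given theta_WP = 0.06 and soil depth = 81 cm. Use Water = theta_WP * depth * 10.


Step 1: Water (mm) = theta_WP * depth * 10
Step 2: Water = 0.06 * 81 * 10
Step 3: Water = 48.6 mm

48.6


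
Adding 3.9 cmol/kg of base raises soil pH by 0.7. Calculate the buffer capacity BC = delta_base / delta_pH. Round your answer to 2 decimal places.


Step 1: BC = change in base / change in pH
Step 2: BC = 3.9 / 0.7
Step 3: BC = 5.57 cmol/(kg*pH unit)

5.57
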